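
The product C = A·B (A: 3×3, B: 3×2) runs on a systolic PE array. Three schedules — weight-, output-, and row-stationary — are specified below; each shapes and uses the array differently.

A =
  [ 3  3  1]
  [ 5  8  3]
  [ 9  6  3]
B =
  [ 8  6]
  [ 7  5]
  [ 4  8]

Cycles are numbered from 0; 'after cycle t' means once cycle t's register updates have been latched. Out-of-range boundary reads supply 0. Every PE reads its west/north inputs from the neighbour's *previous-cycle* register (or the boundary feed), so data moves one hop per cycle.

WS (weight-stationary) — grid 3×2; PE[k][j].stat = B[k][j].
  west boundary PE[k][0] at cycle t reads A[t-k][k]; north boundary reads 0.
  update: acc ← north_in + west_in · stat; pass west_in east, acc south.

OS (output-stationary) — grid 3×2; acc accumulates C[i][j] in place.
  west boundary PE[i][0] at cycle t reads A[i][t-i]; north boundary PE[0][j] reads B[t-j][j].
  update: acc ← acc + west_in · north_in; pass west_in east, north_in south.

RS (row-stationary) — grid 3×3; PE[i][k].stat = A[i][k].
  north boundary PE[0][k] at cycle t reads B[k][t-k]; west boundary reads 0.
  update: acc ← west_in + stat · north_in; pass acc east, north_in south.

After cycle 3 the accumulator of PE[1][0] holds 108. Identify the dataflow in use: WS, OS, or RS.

dataflow = OS

Under WS (3×2), PE[1][0]:
  step 0 · PE1,0: acc=0; fwd→0 fwd↓0
  step 1 · PE1,0: acc=45; fwd→3 fwd↓45
  step 2 · PE1,0: acc=96; fwd→8 fwd↓96
  step 3 · PE1,0: acc=114; fwd→6 fwd↓114
Under OS (3×2), PE[1][0]:
  step 0 · PE1,0: acc=0; fwd→0 fwd↓0
  step 1 · PE1,0: acc=40; fwd→5 fwd↓8
  step 2 · PE1,0: acc=96; fwd→8 fwd↓7
  step 3 · PE1,0: acc=108; fwd→3 fwd↓4
Under RS (3×3), PE[1][0]:
  step 0 · PE1,0: acc=0; fwd→0 fwd↓0
  step 1 · PE1,0: acc=40; fwd→40 fwd↓8
  step 2 · PE1,0: acc=30; fwd→30 fwd↓6
  step 3 · PE1,0: acc=0; fwd→0 fwd↓0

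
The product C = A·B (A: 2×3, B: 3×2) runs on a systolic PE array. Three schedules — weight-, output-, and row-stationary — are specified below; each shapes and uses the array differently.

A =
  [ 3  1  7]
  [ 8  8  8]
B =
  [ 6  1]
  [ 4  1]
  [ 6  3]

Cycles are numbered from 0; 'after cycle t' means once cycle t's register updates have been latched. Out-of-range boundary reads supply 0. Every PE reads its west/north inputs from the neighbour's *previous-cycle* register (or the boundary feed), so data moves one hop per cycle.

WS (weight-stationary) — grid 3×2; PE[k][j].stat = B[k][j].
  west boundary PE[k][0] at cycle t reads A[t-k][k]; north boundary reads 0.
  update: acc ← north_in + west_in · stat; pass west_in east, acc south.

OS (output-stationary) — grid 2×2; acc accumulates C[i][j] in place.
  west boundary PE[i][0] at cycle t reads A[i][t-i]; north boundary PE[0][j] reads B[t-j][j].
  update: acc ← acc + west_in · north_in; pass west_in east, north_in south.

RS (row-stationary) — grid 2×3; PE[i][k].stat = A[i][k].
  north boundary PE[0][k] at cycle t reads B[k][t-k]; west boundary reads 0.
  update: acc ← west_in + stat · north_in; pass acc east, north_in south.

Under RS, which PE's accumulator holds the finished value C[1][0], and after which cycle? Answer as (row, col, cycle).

RS: C[1][0] accumulates in PE[1][2]:
  after 0 — PE[1][2] acc=0, pass-E 0, pass-S 0
  after 1 — PE[1][2] acc=0, pass-E 0, pass-S 0
  after 2 — PE[1][2] acc=0, pass-E 0, pass-S 0
  after 3 — PE[1][2] acc=128, pass-E 128, pass-S 6

(row, col, cycle) = (1, 2, 3)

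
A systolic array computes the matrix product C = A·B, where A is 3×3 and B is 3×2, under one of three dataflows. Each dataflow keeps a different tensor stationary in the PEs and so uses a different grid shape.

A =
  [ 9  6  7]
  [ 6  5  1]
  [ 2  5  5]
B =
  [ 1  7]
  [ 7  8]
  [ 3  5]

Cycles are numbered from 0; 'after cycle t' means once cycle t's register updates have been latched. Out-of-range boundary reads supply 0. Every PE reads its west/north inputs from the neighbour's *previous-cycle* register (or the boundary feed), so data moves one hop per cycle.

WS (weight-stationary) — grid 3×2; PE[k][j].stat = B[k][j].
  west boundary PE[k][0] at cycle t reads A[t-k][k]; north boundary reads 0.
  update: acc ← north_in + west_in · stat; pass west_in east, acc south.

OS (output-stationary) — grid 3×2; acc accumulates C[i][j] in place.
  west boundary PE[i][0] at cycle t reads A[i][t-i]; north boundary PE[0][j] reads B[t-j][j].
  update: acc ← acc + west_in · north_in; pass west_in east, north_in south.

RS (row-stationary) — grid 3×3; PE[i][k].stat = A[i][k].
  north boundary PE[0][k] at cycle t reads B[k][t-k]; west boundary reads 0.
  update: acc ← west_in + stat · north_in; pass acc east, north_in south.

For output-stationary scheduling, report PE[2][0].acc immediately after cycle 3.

OS on a 3×2 grid — tracing PE[2][0] and its feeders:
  cycle 0: PE[1][0] → acc 0, east 0, south 0
  cycle 0: PE[2][0] → acc 0, east 0, south 0
  cycle 1: PE[1][0] → acc 6, east 6, south 1
  cycle 1: PE[2][0] → acc 0, east 0, south 0
  cycle 2: PE[1][0] → acc 41, east 5, south 7
  cycle 2: PE[2][0] → acc 2, east 2, south 1
  cycle 3: PE[1][0] → acc 44, east 1, south 3
  cycle 3: PE[2][0] → acc 37, east 5, south 7

PE[2][0].acc = 37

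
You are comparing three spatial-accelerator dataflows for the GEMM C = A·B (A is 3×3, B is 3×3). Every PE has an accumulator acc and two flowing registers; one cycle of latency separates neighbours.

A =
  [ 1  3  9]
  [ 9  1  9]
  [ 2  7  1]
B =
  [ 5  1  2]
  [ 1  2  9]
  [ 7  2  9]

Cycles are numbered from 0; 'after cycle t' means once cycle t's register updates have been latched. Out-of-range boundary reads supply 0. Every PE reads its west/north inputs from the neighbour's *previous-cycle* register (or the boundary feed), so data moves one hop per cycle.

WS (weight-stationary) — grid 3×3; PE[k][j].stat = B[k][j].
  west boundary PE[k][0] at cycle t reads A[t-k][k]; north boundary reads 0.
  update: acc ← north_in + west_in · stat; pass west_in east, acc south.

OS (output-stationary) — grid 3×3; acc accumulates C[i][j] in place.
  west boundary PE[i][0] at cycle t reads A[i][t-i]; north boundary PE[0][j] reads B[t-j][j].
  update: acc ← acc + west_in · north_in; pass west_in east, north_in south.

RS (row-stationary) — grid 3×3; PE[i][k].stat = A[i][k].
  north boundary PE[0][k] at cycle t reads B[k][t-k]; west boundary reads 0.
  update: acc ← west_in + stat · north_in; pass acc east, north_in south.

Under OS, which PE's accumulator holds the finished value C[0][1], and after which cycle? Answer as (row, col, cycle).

(row, col, cycle) = (0, 1, 3)

Under OS, C[0][1] lands at PE[0][1]:
  c0 r0c1: 0 / 0 / 0
  c1 r0c1: 1 / 1 / 1
  c2 r0c1: 7 / 3 / 2
  c3 r0c1: 25 / 9 / 2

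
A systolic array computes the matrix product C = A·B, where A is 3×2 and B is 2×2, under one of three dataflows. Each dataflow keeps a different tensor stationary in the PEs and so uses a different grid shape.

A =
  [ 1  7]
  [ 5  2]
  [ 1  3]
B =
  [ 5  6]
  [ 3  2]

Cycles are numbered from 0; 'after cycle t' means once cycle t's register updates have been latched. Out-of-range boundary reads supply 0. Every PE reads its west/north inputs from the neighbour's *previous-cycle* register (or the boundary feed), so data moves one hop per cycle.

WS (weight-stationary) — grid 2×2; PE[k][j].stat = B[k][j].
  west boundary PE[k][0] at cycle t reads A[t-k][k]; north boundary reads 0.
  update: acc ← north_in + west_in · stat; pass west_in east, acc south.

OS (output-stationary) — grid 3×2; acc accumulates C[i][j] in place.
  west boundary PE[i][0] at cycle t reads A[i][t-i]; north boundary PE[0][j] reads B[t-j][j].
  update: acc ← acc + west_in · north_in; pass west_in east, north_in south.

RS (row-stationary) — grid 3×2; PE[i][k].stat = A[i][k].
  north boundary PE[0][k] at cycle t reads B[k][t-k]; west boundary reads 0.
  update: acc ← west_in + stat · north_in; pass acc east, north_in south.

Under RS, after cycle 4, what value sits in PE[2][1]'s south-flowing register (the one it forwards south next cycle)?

register = 2

Tracing RS — 3×2 array, target PE[2][1]:
  t=0 PE[1][1]: acc=0 h=0 v=0
  t=0 PE[2][0]: acc=0 h=0 v=0
  t=0 PE[2][1]: acc=0 h=0 v=0
  t=1 PE[1][1]: acc=0 h=0 v=0
  t=1 PE[2][0]: acc=0 h=0 v=0
  t=1 PE[2][1]: acc=0 h=0 v=0
  t=2 PE[1][1]: acc=31 h=31 v=3
  t=2 PE[2][0]: acc=5 h=5 v=5
  t=2 PE[2][1]: acc=0 h=0 v=0
  t=3 PE[1][1]: acc=34 h=34 v=2
  t=3 PE[2][0]: acc=6 h=6 v=6
  t=3 PE[2][1]: acc=14 h=14 v=3
  t=4 PE[1][1]: acc=0 h=0 v=0
  t=4 PE[2][0]: acc=0 h=0 v=0
  t=4 PE[2][1]: acc=12 h=12 v=2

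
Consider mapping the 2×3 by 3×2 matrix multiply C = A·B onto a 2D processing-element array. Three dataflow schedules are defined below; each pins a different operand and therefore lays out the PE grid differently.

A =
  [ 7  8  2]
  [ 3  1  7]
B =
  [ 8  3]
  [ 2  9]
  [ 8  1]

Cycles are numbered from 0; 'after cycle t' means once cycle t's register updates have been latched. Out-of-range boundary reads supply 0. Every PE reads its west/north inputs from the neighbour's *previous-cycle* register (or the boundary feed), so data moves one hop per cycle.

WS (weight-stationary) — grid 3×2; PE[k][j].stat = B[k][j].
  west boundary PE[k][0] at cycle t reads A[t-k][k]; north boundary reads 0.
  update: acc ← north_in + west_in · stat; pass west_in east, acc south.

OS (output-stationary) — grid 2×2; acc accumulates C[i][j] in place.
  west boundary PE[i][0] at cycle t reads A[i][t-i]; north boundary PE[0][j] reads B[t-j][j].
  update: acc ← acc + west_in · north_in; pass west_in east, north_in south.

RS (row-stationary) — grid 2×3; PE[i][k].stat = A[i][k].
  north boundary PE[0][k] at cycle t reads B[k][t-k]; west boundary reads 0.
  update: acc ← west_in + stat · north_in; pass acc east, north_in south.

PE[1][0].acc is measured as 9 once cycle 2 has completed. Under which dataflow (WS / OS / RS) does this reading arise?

Under WS (3×2), PE[1][0]:
  step 0 · PE1,0: acc=0; fwd→0 fwd↓0
  step 1 · PE1,0: acc=72; fwd→8 fwd↓72
  step 2 · PE1,0: acc=26; fwd→1 fwd↓26
Under OS (2×2), PE[1][0]:
  step 0 · PE1,0: acc=0; fwd→0 fwd↓0
  step 1 · PE1,0: acc=24; fwd→3 fwd↓8
  step 2 · PE1,0: acc=26; fwd→1 fwd↓2
Under RS (2×3), PE[1][0]:
  step 0 · PE1,0: acc=0; fwd→0 fwd↓0
  step 1 · PE1,0: acc=24; fwd→24 fwd↓8
  step 2 · PE1,0: acc=9; fwd→9 fwd↓3

dataflow = RS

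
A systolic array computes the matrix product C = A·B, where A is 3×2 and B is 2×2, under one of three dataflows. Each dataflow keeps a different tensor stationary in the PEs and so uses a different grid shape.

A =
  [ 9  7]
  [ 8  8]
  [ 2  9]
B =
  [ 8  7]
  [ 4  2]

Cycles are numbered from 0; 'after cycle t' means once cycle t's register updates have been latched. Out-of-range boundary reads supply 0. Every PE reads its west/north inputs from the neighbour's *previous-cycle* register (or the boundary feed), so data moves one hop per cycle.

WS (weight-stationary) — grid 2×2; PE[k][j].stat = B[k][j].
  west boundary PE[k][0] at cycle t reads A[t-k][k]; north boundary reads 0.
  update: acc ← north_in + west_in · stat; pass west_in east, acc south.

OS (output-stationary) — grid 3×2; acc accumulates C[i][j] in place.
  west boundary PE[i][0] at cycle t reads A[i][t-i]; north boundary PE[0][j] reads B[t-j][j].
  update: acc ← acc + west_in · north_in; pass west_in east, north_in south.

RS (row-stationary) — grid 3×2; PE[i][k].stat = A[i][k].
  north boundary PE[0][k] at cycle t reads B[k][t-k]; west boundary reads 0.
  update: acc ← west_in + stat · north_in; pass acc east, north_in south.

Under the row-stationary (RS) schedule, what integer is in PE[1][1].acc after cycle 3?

PE[1][1].acc = 72

RS on a 3×2 grid — tracing PE[1][1] and its feeders:
  after 0 — PE[0][1] acc=0, pass-E 0, pass-S 0
  after 0 — PE[1][0] acc=0, pass-E 0, pass-S 0
  after 0 — PE[1][1] acc=0, pass-E 0, pass-S 0
  after 1 — PE[0][1] acc=100, pass-E 100, pass-S 4
  after 1 — PE[1][0] acc=64, pass-E 64, pass-S 8
  after 1 — PE[1][1] acc=0, pass-E 0, pass-S 0
  after 2 — PE[0][1] acc=77, pass-E 77, pass-S 2
  after 2 — PE[1][0] acc=56, pass-E 56, pass-S 7
  after 2 — PE[1][1] acc=96, pass-E 96, pass-S 4
  after 3 — PE[0][1] acc=0, pass-E 0, pass-S 0
  after 3 — PE[1][0] acc=0, pass-E 0, pass-S 0
  after 3 — PE[1][1] acc=72, pass-E 72, pass-S 2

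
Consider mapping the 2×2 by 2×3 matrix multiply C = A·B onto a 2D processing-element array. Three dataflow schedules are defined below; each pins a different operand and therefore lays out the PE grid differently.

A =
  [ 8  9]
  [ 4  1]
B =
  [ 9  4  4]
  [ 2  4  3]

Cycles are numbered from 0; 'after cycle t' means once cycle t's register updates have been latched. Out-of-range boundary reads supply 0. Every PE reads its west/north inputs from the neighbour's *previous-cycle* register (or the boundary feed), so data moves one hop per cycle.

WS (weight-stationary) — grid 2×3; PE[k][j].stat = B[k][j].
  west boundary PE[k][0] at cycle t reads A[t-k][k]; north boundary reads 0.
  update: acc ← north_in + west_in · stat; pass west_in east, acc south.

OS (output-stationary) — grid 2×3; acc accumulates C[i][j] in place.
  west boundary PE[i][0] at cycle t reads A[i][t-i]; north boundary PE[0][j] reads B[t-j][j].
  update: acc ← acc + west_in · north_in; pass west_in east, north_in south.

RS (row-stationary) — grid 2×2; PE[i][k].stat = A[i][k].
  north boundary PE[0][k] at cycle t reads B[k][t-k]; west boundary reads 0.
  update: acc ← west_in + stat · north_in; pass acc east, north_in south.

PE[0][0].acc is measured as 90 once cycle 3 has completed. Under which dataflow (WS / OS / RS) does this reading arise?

dataflow = OS

Under WS (2×3), PE[0][0]:
  step 0 · PE0,0: acc=72; fwd→8 fwd↓72
  step 1 · PE0,0: acc=36; fwd→4 fwd↓36
  step 2 · PE0,0: acc=0; fwd→0 fwd↓0
  step 3 · PE0,0: acc=0; fwd→0 fwd↓0
Under OS (2×3), PE[0][0]:
  step 0 · PE0,0: acc=72; fwd→8 fwd↓9
  step 1 · PE0,0: acc=90; fwd→9 fwd↓2
  step 2 · PE0,0: acc=90; fwd→0 fwd↓0
  step 3 · PE0,0: acc=90; fwd→0 fwd↓0
Under RS (2×2), PE[0][0]:
  step 0 · PE0,0: acc=72; fwd→72 fwd↓9
  step 1 · PE0,0: acc=32; fwd→32 fwd↓4
  step 2 · PE0,0: acc=32; fwd→32 fwd↓4
  step 3 · PE0,0: acc=0; fwd→0 fwd↓0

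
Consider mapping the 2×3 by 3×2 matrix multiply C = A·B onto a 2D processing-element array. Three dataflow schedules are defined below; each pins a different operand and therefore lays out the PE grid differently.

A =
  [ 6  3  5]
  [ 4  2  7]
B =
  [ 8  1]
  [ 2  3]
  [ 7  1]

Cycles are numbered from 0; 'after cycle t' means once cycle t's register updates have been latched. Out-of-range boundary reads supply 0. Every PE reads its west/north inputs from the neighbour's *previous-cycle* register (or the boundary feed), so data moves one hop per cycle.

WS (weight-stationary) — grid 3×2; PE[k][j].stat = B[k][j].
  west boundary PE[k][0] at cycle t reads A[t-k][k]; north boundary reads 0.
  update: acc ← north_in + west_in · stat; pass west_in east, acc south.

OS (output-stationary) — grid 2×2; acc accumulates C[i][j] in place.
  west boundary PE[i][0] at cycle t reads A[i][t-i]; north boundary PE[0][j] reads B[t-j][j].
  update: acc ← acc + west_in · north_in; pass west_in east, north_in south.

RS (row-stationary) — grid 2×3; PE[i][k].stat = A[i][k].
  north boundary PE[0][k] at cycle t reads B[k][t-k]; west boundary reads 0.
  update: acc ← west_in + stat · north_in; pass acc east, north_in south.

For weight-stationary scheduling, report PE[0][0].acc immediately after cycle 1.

WS (3×2). Following PE[0][0] plus its west/north inputs:
  cycle 0: PE[0][0] → acc 48, east 6, south 48
  cycle 1: PE[0][0] → acc 32, east 4, south 32

PE[0][0].acc = 32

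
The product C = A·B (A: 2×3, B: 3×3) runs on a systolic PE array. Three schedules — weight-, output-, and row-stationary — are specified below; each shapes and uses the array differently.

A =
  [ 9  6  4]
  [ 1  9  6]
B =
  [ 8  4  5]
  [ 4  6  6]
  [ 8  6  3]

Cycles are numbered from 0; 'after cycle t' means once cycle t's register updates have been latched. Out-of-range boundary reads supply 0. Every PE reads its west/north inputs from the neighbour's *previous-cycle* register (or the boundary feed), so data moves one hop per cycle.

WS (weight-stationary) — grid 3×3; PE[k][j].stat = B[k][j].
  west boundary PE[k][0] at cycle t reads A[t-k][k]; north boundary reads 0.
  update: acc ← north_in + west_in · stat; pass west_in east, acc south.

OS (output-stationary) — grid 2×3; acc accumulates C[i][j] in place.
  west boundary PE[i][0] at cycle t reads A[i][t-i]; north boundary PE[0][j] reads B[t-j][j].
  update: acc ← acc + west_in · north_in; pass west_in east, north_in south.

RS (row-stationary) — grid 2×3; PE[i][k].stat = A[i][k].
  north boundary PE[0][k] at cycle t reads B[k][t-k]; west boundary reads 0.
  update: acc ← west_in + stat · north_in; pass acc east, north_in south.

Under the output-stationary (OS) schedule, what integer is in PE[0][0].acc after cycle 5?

OS on a 2×3 grid — tracing PE[0][0] and its feeders:
  cycle 0: PE[0][0] → acc 72, east 9, south 8
  cycle 1: PE[0][0] → acc 96, east 6, south 4
  cycle 2: PE[0][0] → acc 128, east 4, south 8
  cycle 3: PE[0][0] → acc 128, east 0, south 0
  cycle 4: PE[0][0] → acc 128, east 0, south 0
  cycle 5: PE[0][0] → acc 128, east 0, south 0

PE[0][0].acc = 128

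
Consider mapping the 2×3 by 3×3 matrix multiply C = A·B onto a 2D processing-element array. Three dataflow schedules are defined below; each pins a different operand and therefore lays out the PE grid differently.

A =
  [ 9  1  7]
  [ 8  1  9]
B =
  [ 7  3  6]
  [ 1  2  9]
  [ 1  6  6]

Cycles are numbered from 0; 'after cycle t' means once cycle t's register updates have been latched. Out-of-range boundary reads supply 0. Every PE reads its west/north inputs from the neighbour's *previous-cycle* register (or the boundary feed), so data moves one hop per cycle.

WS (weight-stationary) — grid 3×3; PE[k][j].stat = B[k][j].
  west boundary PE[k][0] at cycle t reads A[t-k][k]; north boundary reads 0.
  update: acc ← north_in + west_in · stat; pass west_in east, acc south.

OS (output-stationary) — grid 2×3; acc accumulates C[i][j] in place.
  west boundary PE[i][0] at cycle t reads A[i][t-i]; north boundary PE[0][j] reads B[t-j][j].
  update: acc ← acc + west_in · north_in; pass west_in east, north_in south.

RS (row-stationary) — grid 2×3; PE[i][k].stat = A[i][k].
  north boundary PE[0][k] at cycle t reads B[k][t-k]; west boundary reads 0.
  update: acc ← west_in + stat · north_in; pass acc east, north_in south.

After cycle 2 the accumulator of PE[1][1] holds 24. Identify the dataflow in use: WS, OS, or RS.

— WS: 3×3; PE[1][1] trace:
  step 0 · PE1,1: acc=0; fwd→0 fwd↓0
  step 1 · PE1,1: acc=0; fwd→0 fwd↓0
  step 2 · PE1,1: acc=29; fwd→1 fwd↓29
— OS: 2×3; PE[1][1] trace:
  step 0 · PE1,1: acc=0; fwd→0 fwd↓0
  step 1 · PE1,1: acc=0; fwd→0 fwd↓0
  step 2 · PE1,1: acc=24; fwd→8 fwd↓3
— RS: 2×3; PE[1][1] trace:
  step 0 · PE1,1: acc=0; fwd→0 fwd↓0
  step 1 · PE1,1: acc=0; fwd→0 fwd↓0
  step 2 · PE1,1: acc=57; fwd→57 fwd↓1

dataflow = OS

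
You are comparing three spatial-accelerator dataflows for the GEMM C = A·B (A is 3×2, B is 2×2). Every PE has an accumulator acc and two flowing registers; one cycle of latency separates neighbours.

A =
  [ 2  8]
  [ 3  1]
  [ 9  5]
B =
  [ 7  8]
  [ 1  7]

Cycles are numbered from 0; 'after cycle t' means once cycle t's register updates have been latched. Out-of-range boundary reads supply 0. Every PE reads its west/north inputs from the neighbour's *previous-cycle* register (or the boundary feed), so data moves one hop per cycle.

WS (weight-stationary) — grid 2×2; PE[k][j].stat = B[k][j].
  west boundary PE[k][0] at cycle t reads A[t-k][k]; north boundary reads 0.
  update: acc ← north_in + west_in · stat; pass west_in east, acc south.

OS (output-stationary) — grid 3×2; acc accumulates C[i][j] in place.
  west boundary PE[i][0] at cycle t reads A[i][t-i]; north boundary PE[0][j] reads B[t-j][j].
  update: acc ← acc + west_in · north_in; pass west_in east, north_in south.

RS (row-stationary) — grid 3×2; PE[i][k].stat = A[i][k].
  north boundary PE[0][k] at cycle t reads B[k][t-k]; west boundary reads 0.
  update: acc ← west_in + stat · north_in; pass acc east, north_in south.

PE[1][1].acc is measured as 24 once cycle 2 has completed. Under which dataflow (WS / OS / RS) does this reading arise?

WS [2×2] PE[1][1] across cycles:
  after 0 — PE[1][1] acc=0, pass-E 0, pass-S 0
  after 1 — PE[1][1] acc=0, pass-E 0, pass-S 0
  after 2 — PE[1][1] acc=72, pass-E 8, pass-S 72
OS [3×2] PE[1][1] across cycles:
  after 0 — PE[1][1] acc=0, pass-E 0, pass-S 0
  after 1 — PE[1][1] acc=0, pass-E 0, pass-S 0
  after 2 — PE[1][1] acc=24, pass-E 3, pass-S 8
RS [3×2] PE[1][1] across cycles:
  after 0 — PE[1][1] acc=0, pass-E 0, pass-S 0
  after 1 — PE[1][1] acc=0, pass-E 0, pass-S 0
  after 2 — PE[1][1] acc=22, pass-E 22, pass-S 1

dataflow = OS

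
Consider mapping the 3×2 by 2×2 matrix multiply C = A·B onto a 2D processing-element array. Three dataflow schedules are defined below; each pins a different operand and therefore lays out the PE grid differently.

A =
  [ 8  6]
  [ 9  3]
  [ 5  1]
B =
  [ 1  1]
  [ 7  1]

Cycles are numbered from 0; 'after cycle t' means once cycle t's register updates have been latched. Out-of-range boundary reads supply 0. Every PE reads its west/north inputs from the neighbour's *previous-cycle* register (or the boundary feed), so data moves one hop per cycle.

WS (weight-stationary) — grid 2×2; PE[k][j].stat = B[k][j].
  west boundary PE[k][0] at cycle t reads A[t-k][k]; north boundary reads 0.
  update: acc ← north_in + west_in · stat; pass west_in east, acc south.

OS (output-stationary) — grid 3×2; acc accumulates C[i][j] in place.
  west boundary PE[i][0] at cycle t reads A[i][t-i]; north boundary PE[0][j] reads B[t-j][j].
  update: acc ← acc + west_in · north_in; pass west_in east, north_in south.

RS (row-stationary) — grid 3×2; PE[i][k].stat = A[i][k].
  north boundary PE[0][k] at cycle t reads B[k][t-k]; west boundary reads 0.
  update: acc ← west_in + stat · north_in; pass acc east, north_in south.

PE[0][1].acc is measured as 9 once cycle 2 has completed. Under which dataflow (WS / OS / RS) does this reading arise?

WS [2×2] PE[0][1] across cycles:
  t=0 PE[0][1]: acc=0 h=0 v=0
  t=1 PE[0][1]: acc=8 h=8 v=8
  t=2 PE[0][1]: acc=9 h=9 v=9
OS [3×2] PE[0][1] across cycles:
  t=0 PE[0][1]: acc=0 h=0 v=0
  t=1 PE[0][1]: acc=8 h=8 v=1
  t=2 PE[0][1]: acc=14 h=6 v=1
RS [3×2] PE[0][1] across cycles:
  t=0 PE[0][1]: acc=0 h=0 v=0
  t=1 PE[0][1]: acc=50 h=50 v=7
  t=2 PE[0][1]: acc=14 h=14 v=1

dataflow = WS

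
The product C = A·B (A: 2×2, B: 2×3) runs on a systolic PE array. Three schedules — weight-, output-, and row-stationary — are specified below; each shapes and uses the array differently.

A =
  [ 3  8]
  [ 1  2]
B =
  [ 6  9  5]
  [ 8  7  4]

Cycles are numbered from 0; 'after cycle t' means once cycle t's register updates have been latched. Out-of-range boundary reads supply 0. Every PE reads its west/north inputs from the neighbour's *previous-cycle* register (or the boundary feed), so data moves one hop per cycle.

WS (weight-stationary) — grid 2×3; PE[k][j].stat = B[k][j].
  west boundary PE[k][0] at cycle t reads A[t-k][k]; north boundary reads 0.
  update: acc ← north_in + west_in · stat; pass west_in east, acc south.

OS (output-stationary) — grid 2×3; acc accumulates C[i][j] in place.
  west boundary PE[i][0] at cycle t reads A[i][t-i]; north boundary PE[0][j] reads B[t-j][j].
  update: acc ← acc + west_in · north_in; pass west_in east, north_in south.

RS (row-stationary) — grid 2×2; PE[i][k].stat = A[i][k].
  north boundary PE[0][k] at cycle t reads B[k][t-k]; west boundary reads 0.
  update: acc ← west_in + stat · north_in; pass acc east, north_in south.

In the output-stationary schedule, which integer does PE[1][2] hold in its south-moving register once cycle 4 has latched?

register = 4

Tracing OS — 2×3 array, target PE[1][2]:
  [0] (0,2) acc=0 (h:0 v:0)
  [0] (1,1) acc=0 (h:0 v:0)
  [0] (1,2) acc=0 (h:0 v:0)
  [1] (0,2) acc=0 (h:0 v:0)
  [1] (1,1) acc=0 (h:0 v:0)
  [1] (1,2) acc=0 (h:0 v:0)
  [2] (0,2) acc=15 (h:3 v:5)
  [2] (1,1) acc=9 (h:1 v:9)
  [2] (1,2) acc=0 (h:0 v:0)
  [3] (0,2) acc=47 (h:8 v:4)
  [3] (1,1) acc=23 (h:2 v:7)
  [3] (1,2) acc=5 (h:1 v:5)
  [4] (0,2) acc=47 (h:0 v:0)
  [4] (1,1) acc=23 (h:0 v:0)
  [4] (1,2) acc=13 (h:2 v:4)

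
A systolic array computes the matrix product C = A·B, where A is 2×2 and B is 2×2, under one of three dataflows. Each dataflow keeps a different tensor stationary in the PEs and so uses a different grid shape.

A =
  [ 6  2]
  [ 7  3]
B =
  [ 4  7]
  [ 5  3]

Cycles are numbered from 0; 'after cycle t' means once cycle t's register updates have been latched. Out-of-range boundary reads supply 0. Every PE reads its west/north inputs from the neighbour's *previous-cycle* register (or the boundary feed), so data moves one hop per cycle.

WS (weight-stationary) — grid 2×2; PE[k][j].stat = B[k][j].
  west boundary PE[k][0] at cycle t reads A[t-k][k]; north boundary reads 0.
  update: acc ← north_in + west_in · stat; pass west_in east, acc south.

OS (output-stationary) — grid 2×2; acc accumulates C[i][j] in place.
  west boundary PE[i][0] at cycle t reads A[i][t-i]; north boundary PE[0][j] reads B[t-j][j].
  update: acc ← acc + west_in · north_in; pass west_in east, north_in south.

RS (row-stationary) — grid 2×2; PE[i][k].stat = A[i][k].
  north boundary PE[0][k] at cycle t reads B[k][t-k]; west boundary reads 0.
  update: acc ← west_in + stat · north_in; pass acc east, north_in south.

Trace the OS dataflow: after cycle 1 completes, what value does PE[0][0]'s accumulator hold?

OS 2×2: PE[0][0] cycle-by-cycle (with neighbour feeds):
  0: (0,0).acc=24  regs=<6,4>
  1: (0,0).acc=34  regs=<2,5>

PE[0][0].acc = 34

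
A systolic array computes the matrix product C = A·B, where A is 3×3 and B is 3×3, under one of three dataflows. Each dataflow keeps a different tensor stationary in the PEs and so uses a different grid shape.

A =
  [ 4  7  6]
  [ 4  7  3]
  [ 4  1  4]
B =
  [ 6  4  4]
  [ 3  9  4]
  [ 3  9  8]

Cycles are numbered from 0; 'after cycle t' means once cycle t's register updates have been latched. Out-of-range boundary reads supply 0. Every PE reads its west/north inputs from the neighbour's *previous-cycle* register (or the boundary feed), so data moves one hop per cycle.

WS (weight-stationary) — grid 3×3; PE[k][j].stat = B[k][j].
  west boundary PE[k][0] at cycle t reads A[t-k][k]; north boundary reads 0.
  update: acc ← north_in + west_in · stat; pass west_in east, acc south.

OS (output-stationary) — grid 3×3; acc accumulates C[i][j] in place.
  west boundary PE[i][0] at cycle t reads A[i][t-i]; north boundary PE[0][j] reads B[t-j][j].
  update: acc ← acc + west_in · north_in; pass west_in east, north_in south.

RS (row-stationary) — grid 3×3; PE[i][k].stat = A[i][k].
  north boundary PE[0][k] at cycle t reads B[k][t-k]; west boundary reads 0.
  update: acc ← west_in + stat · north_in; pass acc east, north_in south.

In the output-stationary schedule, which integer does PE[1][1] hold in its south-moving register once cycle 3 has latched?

OS on a 3×3 grid — tracing PE[1][1] and its feeders:
  cycle 0: PE[0][1] → acc 0, east 0, south 0
  cycle 0: PE[1][0] → acc 0, east 0, south 0
  cycle 0: PE[1][1] → acc 0, east 0, south 0
  cycle 1: PE[0][1] → acc 16, east 4, south 4
  cycle 1: PE[1][0] → acc 24, east 4, south 6
  cycle 1: PE[1][1] → acc 0, east 0, south 0
  cycle 2: PE[0][1] → acc 79, east 7, south 9
  cycle 2: PE[1][0] → acc 45, east 7, south 3
  cycle 2: PE[1][1] → acc 16, east 4, south 4
  cycle 3: PE[0][1] → acc 133, east 6, south 9
  cycle 3: PE[1][0] → acc 54, east 3, south 3
  cycle 3: PE[1][1] → acc 79, east 7, south 9

register = 9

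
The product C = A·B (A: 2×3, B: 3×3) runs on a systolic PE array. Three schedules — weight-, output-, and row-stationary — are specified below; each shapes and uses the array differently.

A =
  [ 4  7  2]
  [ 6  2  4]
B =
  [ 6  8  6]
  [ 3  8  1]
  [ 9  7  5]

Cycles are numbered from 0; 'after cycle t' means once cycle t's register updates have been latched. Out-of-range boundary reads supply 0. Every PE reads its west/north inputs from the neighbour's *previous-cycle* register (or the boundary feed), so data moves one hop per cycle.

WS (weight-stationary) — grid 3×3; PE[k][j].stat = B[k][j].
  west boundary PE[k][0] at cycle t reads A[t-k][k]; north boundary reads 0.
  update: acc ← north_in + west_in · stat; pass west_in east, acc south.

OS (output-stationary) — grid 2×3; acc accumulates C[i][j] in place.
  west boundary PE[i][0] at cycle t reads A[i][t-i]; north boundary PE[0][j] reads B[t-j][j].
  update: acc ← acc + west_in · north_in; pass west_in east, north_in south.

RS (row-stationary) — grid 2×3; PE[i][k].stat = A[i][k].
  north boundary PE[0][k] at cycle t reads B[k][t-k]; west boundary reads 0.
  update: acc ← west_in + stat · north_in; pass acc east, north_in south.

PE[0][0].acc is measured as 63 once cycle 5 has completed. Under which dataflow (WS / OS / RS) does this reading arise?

WS [3×3] PE[0][0] across cycles:
  [0] (0,0) acc=24 (h:4 v:24)
  [1] (0,0) acc=36 (h:6 v:36)
  [2] (0,0) acc=0 (h:0 v:0)
  [3] (0,0) acc=0 (h:0 v:0)
  [4] (0,0) acc=0 (h:0 v:0)
  [5] (0,0) acc=0 (h:0 v:0)
OS [2×3] PE[0][0] across cycles:
  [0] (0,0) acc=24 (h:4 v:6)
  [1] (0,0) acc=45 (h:7 v:3)
  [2] (0,0) acc=63 (h:2 v:9)
  [3] (0,0) acc=63 (h:0 v:0)
  [4] (0,0) acc=63 (h:0 v:0)
  [5] (0,0) acc=63 (h:0 v:0)
RS [2×3] PE[0][0] across cycles:
  [0] (0,0) acc=24 (h:24 v:6)
  [1] (0,0) acc=32 (h:32 v:8)
  [2] (0,0) acc=24 (h:24 v:6)
  [3] (0,0) acc=0 (h:0 v:0)
  [4] (0,0) acc=0 (h:0 v:0)
  [5] (0,0) acc=0 (h:0 v:0)

dataflow = OS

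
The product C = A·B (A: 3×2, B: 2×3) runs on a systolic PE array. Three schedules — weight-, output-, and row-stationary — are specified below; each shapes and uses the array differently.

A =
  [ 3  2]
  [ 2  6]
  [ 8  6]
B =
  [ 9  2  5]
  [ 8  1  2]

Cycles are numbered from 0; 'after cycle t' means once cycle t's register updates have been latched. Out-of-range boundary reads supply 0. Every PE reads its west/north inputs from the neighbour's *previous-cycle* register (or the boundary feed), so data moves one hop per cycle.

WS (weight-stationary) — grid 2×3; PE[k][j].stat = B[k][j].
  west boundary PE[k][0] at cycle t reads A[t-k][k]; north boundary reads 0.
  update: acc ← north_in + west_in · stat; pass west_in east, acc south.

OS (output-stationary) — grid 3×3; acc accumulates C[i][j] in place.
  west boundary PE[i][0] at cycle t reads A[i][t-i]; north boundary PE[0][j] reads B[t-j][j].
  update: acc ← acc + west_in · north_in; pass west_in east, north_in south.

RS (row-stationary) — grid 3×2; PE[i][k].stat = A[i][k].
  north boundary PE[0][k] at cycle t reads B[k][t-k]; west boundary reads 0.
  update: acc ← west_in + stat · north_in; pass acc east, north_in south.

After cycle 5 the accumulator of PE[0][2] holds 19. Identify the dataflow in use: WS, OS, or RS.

— WS: 2×3; PE[0][2] trace:
  t=0 PE[0][2]: acc=0 h=0 v=0
  t=1 PE[0][2]: acc=0 h=0 v=0
  t=2 PE[0][2]: acc=15 h=3 v=15
  t=3 PE[0][2]: acc=10 h=2 v=10
  t=4 PE[0][2]: acc=40 h=8 v=40
  t=5 PE[0][2]: acc=0 h=0 v=0
— OS: 3×3; PE[0][2] trace:
  t=0 PE[0][2]: acc=0 h=0 v=0
  t=1 PE[0][2]: acc=0 h=0 v=0
  t=2 PE[0][2]: acc=15 h=3 v=5
  t=3 PE[0][2]: acc=19 h=2 v=2
  t=4 PE[0][2]: acc=19 h=0 v=0
  t=5 PE[0][2]: acc=19 h=0 v=0
RS (3×2): PE[0][2] does not exist.

dataflow = OS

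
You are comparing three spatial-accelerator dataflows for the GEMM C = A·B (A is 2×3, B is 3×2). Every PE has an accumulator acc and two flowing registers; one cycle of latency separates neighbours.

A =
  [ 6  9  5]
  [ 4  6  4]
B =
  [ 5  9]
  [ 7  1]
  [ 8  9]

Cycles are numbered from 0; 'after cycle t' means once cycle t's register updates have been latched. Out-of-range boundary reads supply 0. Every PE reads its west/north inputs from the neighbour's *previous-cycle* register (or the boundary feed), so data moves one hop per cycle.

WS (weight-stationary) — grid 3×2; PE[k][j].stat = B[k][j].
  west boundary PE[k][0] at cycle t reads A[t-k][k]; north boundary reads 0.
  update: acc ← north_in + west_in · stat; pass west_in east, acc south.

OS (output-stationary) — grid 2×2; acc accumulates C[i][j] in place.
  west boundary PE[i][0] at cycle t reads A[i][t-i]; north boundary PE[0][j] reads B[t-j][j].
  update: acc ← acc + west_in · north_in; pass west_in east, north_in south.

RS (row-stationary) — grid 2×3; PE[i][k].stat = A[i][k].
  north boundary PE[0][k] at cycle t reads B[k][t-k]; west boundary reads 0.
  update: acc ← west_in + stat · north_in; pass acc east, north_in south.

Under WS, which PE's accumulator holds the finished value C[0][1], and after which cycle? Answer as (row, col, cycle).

WS: C[0][1] accumulates in PE[2][1]:
  @0  [2,1]  acc 0  |  →0  ↓0
  @1  [2,1]  acc 0  |  →0  ↓0
  @2  [2,1]  acc 0  |  →0  ↓0
  @3  [2,1]  acc 108  |  →5  ↓108

(row, col, cycle) = (2, 1, 3)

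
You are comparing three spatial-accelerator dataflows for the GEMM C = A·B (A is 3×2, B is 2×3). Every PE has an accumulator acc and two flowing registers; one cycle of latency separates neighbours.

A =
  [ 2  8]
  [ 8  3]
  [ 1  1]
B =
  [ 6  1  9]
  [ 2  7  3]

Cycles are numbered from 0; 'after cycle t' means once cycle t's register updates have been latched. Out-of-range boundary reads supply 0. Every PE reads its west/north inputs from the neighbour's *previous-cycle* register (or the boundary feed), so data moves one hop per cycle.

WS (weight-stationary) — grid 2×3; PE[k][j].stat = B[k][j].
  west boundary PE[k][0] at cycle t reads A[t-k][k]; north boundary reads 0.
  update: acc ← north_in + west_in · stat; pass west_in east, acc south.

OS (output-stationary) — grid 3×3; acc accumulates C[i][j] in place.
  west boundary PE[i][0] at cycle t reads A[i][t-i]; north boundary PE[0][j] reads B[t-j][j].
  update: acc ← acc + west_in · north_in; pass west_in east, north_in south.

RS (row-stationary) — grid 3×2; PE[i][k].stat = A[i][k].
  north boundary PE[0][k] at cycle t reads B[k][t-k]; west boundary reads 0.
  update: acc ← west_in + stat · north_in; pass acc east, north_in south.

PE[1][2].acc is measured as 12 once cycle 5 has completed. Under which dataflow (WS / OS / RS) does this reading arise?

dataflow = WS

— WS: 2×3; PE[1][2] trace:
  after 0 — PE[1][2] acc=0, pass-E 0, pass-S 0
  after 1 — PE[1][2] acc=0, pass-E 0, pass-S 0
  after 2 — PE[1][2] acc=0, pass-E 0, pass-S 0
  after 3 — PE[1][2] acc=42, pass-E 8, pass-S 42
  after 4 — PE[1][2] acc=81, pass-E 3, pass-S 81
  after 5 — PE[1][2] acc=12, pass-E 1, pass-S 12
— OS: 3×3; PE[1][2] trace:
  after 0 — PE[1][2] acc=0, pass-E 0, pass-S 0
  after 1 — PE[1][2] acc=0, pass-E 0, pass-S 0
  after 2 — PE[1][2] acc=0, pass-E 0, pass-S 0
  after 3 — PE[1][2] acc=72, pass-E 8, pass-S 9
  after 4 — PE[1][2] acc=81, pass-E 3, pass-S 3
  after 5 — PE[1][2] acc=81, pass-E 0, pass-S 0
RS (3×2): PE[1][2] does not exist.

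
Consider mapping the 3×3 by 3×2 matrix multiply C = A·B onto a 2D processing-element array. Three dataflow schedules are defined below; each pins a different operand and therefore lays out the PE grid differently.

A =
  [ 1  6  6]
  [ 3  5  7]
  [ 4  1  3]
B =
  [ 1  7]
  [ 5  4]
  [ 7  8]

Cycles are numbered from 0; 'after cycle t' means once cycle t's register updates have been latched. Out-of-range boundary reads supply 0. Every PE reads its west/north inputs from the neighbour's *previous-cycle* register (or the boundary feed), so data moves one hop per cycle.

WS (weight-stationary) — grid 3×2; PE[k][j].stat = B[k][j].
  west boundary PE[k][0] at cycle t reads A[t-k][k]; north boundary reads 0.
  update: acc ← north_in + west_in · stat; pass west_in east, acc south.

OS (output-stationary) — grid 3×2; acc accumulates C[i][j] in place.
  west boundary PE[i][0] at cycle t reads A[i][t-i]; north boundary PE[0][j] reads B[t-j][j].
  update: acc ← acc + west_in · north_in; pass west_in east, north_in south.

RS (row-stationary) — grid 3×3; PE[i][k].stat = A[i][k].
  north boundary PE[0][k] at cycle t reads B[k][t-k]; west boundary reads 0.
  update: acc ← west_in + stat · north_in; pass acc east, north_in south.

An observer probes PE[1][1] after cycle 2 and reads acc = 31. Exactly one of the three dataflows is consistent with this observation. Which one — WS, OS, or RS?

— WS: 3×2; PE[1][1] trace:
  c0 r1c1: 0 / 0 / 0
  c1 r1c1: 0 / 0 / 0
  c2 r1c1: 31 / 6 / 31
— OS: 3×2; PE[1][1] trace:
  c0 r1c1: 0 / 0 / 0
  c1 r1c1: 0 / 0 / 0
  c2 r1c1: 21 / 3 / 7
— RS: 3×3; PE[1][1] trace:
  c0 r1c1: 0 / 0 / 0
  c1 r1c1: 0 / 0 / 0
  c2 r1c1: 28 / 28 / 5

dataflow = WS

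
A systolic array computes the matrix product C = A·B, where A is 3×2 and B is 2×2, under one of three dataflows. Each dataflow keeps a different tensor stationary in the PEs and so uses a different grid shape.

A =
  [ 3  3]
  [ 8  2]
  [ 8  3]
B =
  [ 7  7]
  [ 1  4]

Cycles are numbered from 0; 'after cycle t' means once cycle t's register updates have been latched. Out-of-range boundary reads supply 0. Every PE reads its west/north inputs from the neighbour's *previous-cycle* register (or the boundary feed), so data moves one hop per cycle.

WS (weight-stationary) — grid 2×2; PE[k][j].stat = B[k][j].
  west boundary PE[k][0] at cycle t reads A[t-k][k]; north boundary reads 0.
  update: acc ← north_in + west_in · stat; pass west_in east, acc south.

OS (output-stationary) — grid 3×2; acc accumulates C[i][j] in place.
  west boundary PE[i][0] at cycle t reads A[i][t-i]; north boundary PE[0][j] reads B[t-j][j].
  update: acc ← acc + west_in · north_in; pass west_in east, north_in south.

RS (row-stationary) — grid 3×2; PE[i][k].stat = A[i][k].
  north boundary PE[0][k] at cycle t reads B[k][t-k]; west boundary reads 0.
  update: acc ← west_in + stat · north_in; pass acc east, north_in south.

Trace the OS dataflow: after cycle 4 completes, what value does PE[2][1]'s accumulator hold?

OS on a 3×2 grid — tracing PE[2][1] and its feeders:
  c0 r1c1: 0 / 0 / 0
  c0 r2c0: 0 / 0 / 0
  c0 r2c1: 0 / 0 / 0
  c1 r1c1: 0 / 0 / 0
  c1 r2c0: 0 / 0 / 0
  c1 r2c1: 0 / 0 / 0
  c2 r1c1: 56 / 8 / 7
  c2 r2c0: 56 / 8 / 7
  c2 r2c1: 0 / 0 / 0
  c3 r1c1: 64 / 2 / 4
  c3 r2c0: 59 / 3 / 1
  c3 r2c1: 56 / 8 / 7
  c4 r1c1: 64 / 0 / 0
  c4 r2c0: 59 / 0 / 0
  c4 r2c1: 68 / 3 / 4

PE[2][1].acc = 68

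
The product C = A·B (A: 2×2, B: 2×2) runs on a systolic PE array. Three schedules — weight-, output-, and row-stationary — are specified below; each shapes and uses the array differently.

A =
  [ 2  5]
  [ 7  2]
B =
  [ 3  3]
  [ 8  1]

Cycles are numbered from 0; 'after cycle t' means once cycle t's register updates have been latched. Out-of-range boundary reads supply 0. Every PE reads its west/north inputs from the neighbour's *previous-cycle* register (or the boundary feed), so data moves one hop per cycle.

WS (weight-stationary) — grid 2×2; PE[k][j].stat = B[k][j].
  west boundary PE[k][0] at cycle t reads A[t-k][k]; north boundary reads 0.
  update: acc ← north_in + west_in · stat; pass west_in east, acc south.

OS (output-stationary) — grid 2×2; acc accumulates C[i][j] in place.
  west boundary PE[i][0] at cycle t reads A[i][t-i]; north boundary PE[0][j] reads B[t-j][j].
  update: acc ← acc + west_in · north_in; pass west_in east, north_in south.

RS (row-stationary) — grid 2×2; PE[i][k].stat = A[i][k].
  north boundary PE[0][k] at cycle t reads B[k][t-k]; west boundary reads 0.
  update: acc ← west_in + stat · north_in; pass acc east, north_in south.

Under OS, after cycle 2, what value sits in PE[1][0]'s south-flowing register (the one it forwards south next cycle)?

register = 8

Tracing OS — 2×2 array, target PE[1][0]:
  @0  [0,0]  acc 6  |  →2  ↓3
  @0  [1,0]  acc 0  |  →0  ↓0
  @1  [0,0]  acc 46  |  →5  ↓8
  @1  [1,0]  acc 21  |  →7  ↓3
  @2  [0,0]  acc 46  |  →0  ↓0
  @2  [1,0]  acc 37  |  →2  ↓8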